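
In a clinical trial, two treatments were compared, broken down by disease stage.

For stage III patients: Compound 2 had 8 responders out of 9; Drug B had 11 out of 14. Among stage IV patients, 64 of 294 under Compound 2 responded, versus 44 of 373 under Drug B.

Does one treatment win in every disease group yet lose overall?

Stage III: Compound 2 8/9 = 88.9%, Drug B 11/14 = 78.6% → Compound 2
Stage IV: Compound 2 64/294 = 21.8%, Drug B 44/373 = 11.8% → Compound 2
Overall: Compound 2 72/303 = 23.8%, Drug B 55/387 = 14.2% → Compound 2
Compound 2 wins overall and in every disease group — no reversal.

No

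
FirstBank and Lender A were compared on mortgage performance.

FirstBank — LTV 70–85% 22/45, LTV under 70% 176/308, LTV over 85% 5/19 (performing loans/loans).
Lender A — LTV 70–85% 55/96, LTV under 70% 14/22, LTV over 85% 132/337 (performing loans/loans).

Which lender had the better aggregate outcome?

FirstBank

LTV 70–85%: FirstBank 22/45 = 48.9%, Lender A 55/96 = 57.3% → Lender A
LTV under 70%: FirstBank 176/308 = 57.1%, Lender A 14/22 = 63.6% → Lender A
LTV over 85%: FirstBank 5/19 = 26.3%, Lender A 132/337 = 39.2% → Lender A
Overall: FirstBank 203/372 = 54.6%, Lender A 201/455 = 44.2% → FirstBank
(Lender A wins every loan-to-value group but FirstBank wins overall — Lender A's loans skew toward the low-rate LTV over 85% group.)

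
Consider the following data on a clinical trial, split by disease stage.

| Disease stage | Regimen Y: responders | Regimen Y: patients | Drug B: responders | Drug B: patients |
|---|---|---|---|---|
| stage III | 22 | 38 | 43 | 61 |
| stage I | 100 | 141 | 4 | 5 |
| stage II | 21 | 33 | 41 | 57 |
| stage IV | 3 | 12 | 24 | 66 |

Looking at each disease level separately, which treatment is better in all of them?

Stage III: Regimen Y 22/38 = 57.9%, Drug B 43/61 = 70.5% → Drug B
Stage I: Regimen Y 100/141 = 70.9%, Drug B 4/5 = 80.0% → Drug B
Stage II: Regimen Y 21/33 = 63.6%, Drug B 41/57 = 71.9% → Drug B
Stage IV: Regimen Y 3/12 = 25.0%, Drug B 24/66 = 36.4% → Drug B
Drug B has the higher rate in all 4 groups.

Drug B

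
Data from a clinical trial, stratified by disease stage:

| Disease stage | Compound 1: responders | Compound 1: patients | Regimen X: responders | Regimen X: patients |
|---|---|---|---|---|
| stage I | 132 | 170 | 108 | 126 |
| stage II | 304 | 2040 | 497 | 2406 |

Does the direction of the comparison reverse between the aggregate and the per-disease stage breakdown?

No

Stage I: Compound 1 132/170 = 77.6%, Regimen X 108/126 = 85.7% → Regimen X
Stage II: Compound 1 304/2040 = 14.9%, Regimen X 497/2406 = 20.7% → Regimen X
Overall: Compound 1 436/2210 = 19.7%, Regimen X 605/2532 = 23.9% → Regimen X
Regimen X wins overall and in every disease group — no reversal.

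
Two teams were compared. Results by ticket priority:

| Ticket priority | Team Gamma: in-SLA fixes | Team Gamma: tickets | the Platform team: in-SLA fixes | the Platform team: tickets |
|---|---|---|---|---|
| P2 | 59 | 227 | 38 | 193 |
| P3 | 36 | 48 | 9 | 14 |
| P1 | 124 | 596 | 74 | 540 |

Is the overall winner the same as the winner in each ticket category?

Yes

P2: Team Gamma 59/227 = 26.0%, the Platform team 38/193 = 19.7% → Team Gamma
P3: Team Gamma 36/48 = 75.0%, the Platform team 9/14 = 64.3% → Team Gamma
P1: Team Gamma 124/596 = 20.8%, the Platform team 74/540 = 13.7% → Team Gamma
Overall: Team Gamma 219/871 = 25.1%, the Platform team 121/747 = 16.2% → Team Gamma
Team Gamma wins overall and in every ticket group — no reversal.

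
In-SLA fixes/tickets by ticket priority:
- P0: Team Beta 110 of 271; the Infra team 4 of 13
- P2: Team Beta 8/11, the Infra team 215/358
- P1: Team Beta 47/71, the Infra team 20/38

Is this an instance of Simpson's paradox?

Yes

P0: Team Beta 110/271 = 40.6%, the Infra team 4/13 = 30.8% → Team Beta
P2: Team Beta 8/11 = 72.7%, the Infra team 215/358 = 60.1% → Team Beta
P1: Team Beta 47/71 = 66.2%, the Infra team 20/38 = 52.6% → Team Beta
Overall: Team Beta 165/353 = 46.7%, the Infra team 239/409 = 58.4% → the Infra team
Team Beta wins each ticket group but the Infra team wins overall — the comparison reverses. Team Beta's tickets skew toward P0, which has a lower base rate.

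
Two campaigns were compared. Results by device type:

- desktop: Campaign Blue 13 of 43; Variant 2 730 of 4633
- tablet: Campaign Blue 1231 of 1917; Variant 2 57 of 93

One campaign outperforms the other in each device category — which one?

Desktop: Campaign Blue 13/43 = 30.2%, Variant 2 730/4633 = 15.8% → Campaign Blue
Tablet: Campaign Blue 1231/1917 = 64.2%, Variant 2 57/93 = 61.3% → Campaign Blue
Campaign Blue has the higher rate in both groups.

Campaign Blue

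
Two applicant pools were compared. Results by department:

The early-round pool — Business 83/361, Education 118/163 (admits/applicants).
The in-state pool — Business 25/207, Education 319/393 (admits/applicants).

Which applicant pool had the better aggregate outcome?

the in-state pool

Business: the early-round pool 83/361 = 23.0%, the in-state pool 25/207 = 12.1% → the early-round pool
Education: the early-round pool 118/163 = 72.4%, the in-state pool 319/393 = 81.2% → the in-state pool
Overall: the early-round pool 201/524 = 38.4%, the in-state pool 344/600 = 57.3% → the in-state pool
(Neither sweeps every department group, but the in-state pool has the higher pooled rate.)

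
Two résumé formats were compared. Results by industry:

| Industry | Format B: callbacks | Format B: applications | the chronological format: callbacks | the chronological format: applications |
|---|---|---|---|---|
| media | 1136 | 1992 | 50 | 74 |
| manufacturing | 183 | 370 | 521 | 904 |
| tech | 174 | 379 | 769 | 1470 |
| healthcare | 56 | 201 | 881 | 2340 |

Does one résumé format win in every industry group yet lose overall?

Yes

Media: Format B 1136/1992 = 57.0%, the chronological format 50/74 = 67.6% → the chronological format
Manufacturing: Format B 183/370 = 49.5%, the chronological format 521/904 = 57.6% → the chronological format
Tech: Format B 174/379 = 45.9%, the chronological format 769/1470 = 52.3% → the chronological format
Healthcare: Format B 56/201 = 27.9%, the chronological format 881/2340 = 37.6% → the chronological format
Overall: Format B 1549/2942 = 52.7%, the chronological format 2221/4788 = 46.4% → Format B
The chronological format wins each industry group but Format B wins overall — the comparison reverses. The chronological format's applications skew toward healthcare, which has a lower base rate.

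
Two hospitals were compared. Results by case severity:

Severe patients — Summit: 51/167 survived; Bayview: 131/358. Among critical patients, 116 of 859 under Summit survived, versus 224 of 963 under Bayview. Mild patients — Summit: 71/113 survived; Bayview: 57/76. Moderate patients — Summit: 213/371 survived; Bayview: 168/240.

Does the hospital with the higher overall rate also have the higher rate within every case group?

Yes

Severe: Summit 51/167 = 30.5%, Bayview 131/358 = 36.6% → Bayview
Critical: Summit 116/859 = 13.5%, Bayview 224/963 = 23.3% → Bayview
Mild: Summit 71/113 = 62.8%, Bayview 57/76 = 75.0% → Bayview
Moderate: Summit 213/371 = 57.4%, Bayview 168/240 = 70.0% → Bayview
Overall: Summit 451/1510 = 29.9%, Bayview 580/1637 = 35.4% → Bayview
Bayview wins overall and in every case group — no reversal.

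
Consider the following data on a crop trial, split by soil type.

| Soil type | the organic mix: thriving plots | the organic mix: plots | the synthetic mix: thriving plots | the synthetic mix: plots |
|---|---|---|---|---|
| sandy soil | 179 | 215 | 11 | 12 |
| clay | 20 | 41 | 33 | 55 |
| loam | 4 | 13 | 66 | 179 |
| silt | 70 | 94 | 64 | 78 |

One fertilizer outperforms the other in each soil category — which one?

the synthetic mix

Sandy soil: the organic mix 179/215 = 83.3%, the synthetic mix 11/12 = 91.7% → the synthetic mix
Clay: the organic mix 20/41 = 48.8%, the synthetic mix 33/55 = 60.0% → the synthetic mix
Loam: the organic mix 4/13 = 30.8%, the synthetic mix 66/179 = 36.9% → the synthetic mix
Silt: the organic mix 70/94 = 74.5%, the synthetic mix 64/78 = 82.1% → the synthetic mix
The synthetic mix has the higher rate in all 4 groups.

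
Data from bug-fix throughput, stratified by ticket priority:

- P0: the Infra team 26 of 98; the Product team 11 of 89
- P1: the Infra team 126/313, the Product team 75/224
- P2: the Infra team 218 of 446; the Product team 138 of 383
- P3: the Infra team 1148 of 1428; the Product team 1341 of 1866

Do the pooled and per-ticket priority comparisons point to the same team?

P0: the Infra team 26/98 = 26.5%, the Product team 11/89 = 12.4% → the Infra team
P1: the Infra team 126/313 = 40.3%, the Product team 75/224 = 33.5% → the Infra team
P2: the Infra team 218/446 = 48.9%, the Product team 138/383 = 36.0% → the Infra team
P3: the Infra team 1148/1428 = 80.4%, the Product team 1341/1866 = 71.9% → the Infra team
Overall: the Infra team 1518/2285 = 66.4%, the Product team 1565/2562 = 61.1% → the Infra team
The Infra team wins overall and in every ticket group — no reversal.

Yes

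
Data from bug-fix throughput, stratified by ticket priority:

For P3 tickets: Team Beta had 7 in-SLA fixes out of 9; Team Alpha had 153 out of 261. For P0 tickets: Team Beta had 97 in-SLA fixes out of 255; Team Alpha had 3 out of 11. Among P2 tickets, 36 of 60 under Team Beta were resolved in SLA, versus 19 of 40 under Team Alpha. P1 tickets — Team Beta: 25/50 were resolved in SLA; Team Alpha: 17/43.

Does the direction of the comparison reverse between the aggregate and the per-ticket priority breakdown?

P3: Team Beta 7/9 = 77.8%, Team Alpha 153/261 = 58.6% → Team Beta
P0: Team Beta 97/255 = 38.0%, Team Alpha 3/11 = 27.3% → Team Beta
P2: Team Beta 36/60 = 60.0%, Team Alpha 19/40 = 47.5% → Team Beta
P1: Team Beta 25/50 = 50.0%, Team Alpha 17/43 = 39.5% → Team Beta
Overall: Team Beta 165/374 = 44.1%, Team Alpha 192/355 = 54.1% → Team Alpha
Team Beta wins each ticket group but Team Alpha wins overall — the comparison reverses. Team Beta's tickets skew toward P0, which has a lower base rate.

Yes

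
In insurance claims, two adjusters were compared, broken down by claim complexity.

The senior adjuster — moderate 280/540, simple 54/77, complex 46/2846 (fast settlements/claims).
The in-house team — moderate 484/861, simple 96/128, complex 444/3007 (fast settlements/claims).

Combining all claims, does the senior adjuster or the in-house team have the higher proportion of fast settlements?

Moderate: the senior adjuster 280/540 = 51.9%, the in-house team 484/861 = 56.2% → the in-house team
Simple: the senior adjuster 54/77 = 70.1%, the in-house team 96/128 = 75.0% → the in-house team
Complex: the senior adjuster 46/2846 = 1.6%, the in-house team 444/3007 = 14.8% → the in-house team
Overall: the senior adjuster 380/3463 = 11.0%, the in-house team 1024/3996 = 25.6% → the in-house team

the in-house team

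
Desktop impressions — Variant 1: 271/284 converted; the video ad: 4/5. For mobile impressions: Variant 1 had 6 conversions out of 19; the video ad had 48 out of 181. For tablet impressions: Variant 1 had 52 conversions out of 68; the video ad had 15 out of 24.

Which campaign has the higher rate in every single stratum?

Desktop: Variant 1 271/284 = 95.4%, the video ad 4/5 = 80.0% → Variant 1
Mobile: Variant 1 6/19 = 31.6%, the video ad 48/181 = 26.5% → Variant 1
Tablet: Variant 1 52/68 = 76.5%, the video ad 15/24 = 62.5% → Variant 1
Variant 1 has the higher rate in all 3 groups.

Variant 1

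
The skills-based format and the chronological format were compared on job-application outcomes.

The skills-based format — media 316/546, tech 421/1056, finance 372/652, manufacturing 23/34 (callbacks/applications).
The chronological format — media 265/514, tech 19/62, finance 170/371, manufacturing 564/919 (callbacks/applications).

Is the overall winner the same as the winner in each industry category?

No

Media: the skills-based format 316/546 = 57.9%, the chronological format 265/514 = 51.6% → the skills-based format
Tech: the skills-based format 421/1056 = 39.9%, the chronological format 19/62 = 30.6% → the skills-based format
Finance: the skills-based format 372/652 = 57.1%, the chronological format 170/371 = 45.8% → the skills-based format
Manufacturing: the skills-based format 23/34 = 67.6%, the chronological format 564/919 = 61.4% → the skills-based format
Overall: the skills-based format 1132/2288 = 49.5%, the chronological format 1018/1866 = 54.6% → the chronological format
The skills-based format wins each industry group but the chronological format wins overall — the comparison reverses. The skills-based format's applications skew toward tech, which has a lower base rate.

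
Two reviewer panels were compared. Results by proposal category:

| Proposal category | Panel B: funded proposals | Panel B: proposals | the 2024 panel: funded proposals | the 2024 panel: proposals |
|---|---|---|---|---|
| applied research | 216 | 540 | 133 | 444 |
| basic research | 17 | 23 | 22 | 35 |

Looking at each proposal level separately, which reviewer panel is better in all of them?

Applied research: Panel B 216/540 = 40.0%, the 2024 panel 133/444 = 30.0% → Panel B
Basic research: Panel B 17/23 = 73.9%, the 2024 panel 22/35 = 62.9% → Panel B
Panel B has the higher rate in both groups.

Panel B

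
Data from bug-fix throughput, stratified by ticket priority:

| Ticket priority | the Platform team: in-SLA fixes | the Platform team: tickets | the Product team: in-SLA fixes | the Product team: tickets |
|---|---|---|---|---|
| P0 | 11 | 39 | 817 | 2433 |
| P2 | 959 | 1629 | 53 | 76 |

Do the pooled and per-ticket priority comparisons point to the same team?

No

P0: the Platform team 11/39 = 28.2%, the Product team 817/2433 = 33.6% → the Product team
P2: the Platform team 959/1629 = 58.9%, the Product team 53/76 = 69.7% → the Product team
Overall: the Platform team 970/1668 = 58.2%, the Product team 870/2509 = 34.7% → the Platform team
The Product team wins each ticket group but the Platform team wins overall — the comparison reverses. The Product team's tickets skew toward P0, which has a lower base rate.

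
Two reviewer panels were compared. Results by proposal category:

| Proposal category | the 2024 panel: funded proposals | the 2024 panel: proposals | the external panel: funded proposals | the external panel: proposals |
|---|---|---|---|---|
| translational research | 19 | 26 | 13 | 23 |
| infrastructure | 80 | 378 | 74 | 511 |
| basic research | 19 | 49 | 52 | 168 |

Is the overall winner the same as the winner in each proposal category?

Translational research: the 2024 panel 19/26 = 73.1%, the external panel 13/23 = 56.5% → the 2024 panel
Infrastructure: the 2024 panel 80/378 = 21.2%, the external panel 74/511 = 14.5% → the 2024 panel
Basic research: the 2024 panel 19/49 = 38.8%, the external panel 52/168 = 31.0% → the 2024 panel
Overall: the 2024 panel 118/453 = 26.0%, the external panel 139/702 = 19.8% → the 2024 panel
The 2024 panel wins overall and in every proposal group — no reversal.

Yes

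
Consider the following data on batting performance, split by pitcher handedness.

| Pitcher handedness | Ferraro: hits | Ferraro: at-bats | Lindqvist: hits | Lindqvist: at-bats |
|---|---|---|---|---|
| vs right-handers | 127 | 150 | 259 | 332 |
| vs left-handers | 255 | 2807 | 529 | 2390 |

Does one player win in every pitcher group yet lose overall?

No

Vs right-handers: Ferraro 127/150 = 84.7%, Lindqvist 259/332 = 78.0% → Ferraro
Vs left-handers: Ferraro 255/2807 = 9.1%, Lindqvist 529/2390 = 22.1% → Lindqvist
Overall: Ferraro 382/2957 = 12.9%, Lindqvist 788/2722 = 28.9% → Lindqvist
Neither sweeps: Ferraro wins 1 of 2 groups, Lindqvist wins 1. Lindqvist wins overall but not every group — no Simpson reversal.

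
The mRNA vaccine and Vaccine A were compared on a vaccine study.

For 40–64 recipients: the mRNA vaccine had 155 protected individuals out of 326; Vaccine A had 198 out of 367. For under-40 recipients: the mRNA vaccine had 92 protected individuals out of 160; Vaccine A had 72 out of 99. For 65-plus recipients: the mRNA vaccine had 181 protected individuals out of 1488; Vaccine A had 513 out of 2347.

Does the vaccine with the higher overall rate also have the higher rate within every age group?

40–64: the mRNA vaccine 155/326 = 47.5%, Vaccine A 198/367 = 54.0% → Vaccine A
Under-40: the mRNA vaccine 92/160 = 57.5%, Vaccine A 72/99 = 72.7% → Vaccine A
65-plus: the mRNA vaccine 181/1488 = 12.2%, Vaccine A 513/2347 = 21.9% → Vaccine A
Overall: the mRNA vaccine 428/1974 = 21.7%, Vaccine A 783/2813 = 27.8% → Vaccine A
Vaccine A wins overall and in every age group — no reversal.

Yes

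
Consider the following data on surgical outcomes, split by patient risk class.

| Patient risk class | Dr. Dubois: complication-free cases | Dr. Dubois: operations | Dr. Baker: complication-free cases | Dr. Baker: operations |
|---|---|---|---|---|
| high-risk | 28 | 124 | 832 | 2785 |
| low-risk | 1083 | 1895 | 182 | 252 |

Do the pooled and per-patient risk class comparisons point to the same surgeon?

High-risk: Dr. Dubois 28/124 = 22.6%, Dr. Baker 832/2785 = 29.9% → Dr. Baker
Low-risk: Dr. Dubois 1083/1895 = 57.2%, Dr. Baker 182/252 = 72.2% → Dr. Baker
Overall: Dr. Dubois 1111/2019 = 55.0%, Dr. Baker 1014/3037 = 33.4% → Dr. Dubois
Dr. Baker wins each patient risk group but Dr. Dubois wins overall — the comparison reverses. Dr. Baker's operations skew toward high-risk, which has a lower base rate.

No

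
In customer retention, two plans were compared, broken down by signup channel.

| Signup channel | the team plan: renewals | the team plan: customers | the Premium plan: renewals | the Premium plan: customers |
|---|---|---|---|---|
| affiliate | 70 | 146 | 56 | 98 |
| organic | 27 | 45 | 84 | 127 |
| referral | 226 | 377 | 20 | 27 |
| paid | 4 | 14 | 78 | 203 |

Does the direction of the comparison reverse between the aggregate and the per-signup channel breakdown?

Yes

Affiliate: the team plan 70/146 = 47.9%, the Premium plan 56/98 = 57.1% → the Premium plan
Organic: the team plan 27/45 = 60.0%, the Premium plan 84/127 = 66.1% → the Premium plan
Referral: the team plan 226/377 = 59.9%, the Premium plan 20/27 = 74.1% → the Premium plan
Paid: the team plan 4/14 = 28.6%, the Premium plan 78/203 = 38.4% → the Premium plan
Overall: the team plan 327/582 = 56.2%, the Premium plan 238/455 = 52.3% → the team plan
The Premium plan wins each signup group but the team plan wins overall — the comparison reverses. The Premium plan's customers skew toward paid, which has a lower base rate.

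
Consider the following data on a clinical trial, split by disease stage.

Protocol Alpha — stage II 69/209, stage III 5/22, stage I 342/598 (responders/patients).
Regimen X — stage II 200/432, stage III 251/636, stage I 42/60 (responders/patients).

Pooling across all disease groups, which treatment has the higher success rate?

Stage II: Protocol Alpha 69/209 = 33.0%, Regimen X 200/432 = 46.3% → Regimen X
Stage III: Protocol Alpha 5/22 = 22.7%, Regimen X 251/636 = 39.5% → Regimen X
Stage I: Protocol Alpha 342/598 = 57.2%, Regimen X 42/60 = 70.0% → Regimen X
Overall: Protocol Alpha 416/829 = 50.2%, Regimen X 493/1128 = 43.7% → Protocol Alpha
(Regimen X wins every disease group but Protocol Alpha wins overall — Regimen X's patients skew toward the low-rate stage III group.)

Protocol Alpha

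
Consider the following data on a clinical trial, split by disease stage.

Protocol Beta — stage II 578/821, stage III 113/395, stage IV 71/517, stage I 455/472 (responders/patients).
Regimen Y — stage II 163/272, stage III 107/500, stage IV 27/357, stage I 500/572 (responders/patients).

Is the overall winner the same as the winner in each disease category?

Stage II: Protocol Beta 578/821 = 70.4%, Regimen Y 163/272 = 59.9% → Protocol Beta
Stage III: Protocol Beta 113/395 = 28.6%, Regimen Y 107/500 = 21.4% → Protocol Beta
Stage IV: Protocol Beta 71/517 = 13.7%, Regimen Y 27/357 = 7.6% → Protocol Beta
Stage I: Protocol Beta 455/472 = 96.4%, Regimen Y 500/572 = 87.4% → Protocol Beta
Overall: Protocol Beta 1217/2205 = 55.2%, Regimen Y 797/1701 = 46.9% → Protocol Beta
Protocol Beta wins overall and in every disease group — no reversal.

Yes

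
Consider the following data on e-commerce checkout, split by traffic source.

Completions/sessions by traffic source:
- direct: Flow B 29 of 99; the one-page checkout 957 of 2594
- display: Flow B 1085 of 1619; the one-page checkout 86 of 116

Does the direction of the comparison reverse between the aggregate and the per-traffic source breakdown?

Yes

Direct: Flow B 29/99 = 29.3%, the one-page checkout 957/2594 = 36.9% → the one-page checkout
Display: Flow B 1085/1619 = 67.0%, the one-page checkout 86/116 = 74.1% → the one-page checkout
Overall: Flow B 1114/1718 = 64.8%, the one-page checkout 1043/2710 = 38.5% → Flow B
The one-page checkout wins each traffic group but Flow B wins overall — the comparison reverses. The one-page checkout's sessions skew toward direct, which has a lower base rate.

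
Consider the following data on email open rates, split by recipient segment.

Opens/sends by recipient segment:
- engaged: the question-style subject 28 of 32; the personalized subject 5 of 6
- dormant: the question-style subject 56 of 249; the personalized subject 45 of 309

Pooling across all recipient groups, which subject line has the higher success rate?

Engaged: the question-style subject 28/32 = 87.5%, the personalized subject 5/6 = 83.3% → the question-style subject
Dormant: the question-style subject 56/249 = 22.5%, the personalized subject 45/309 = 14.6% → the question-style subject
Overall: the question-style subject 84/281 = 29.9%, the personalized subject 50/315 = 15.9% → the question-style subject

the question-style subject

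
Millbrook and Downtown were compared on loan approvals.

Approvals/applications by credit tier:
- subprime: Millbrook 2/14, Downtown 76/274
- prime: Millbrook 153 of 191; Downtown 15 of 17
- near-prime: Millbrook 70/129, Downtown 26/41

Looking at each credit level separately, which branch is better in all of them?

Downtown

Subprime: Millbrook 2/14 = 14.3%, Downtown 76/274 = 27.7% → Downtown
Prime: Millbrook 153/191 = 80.1%, Downtown 15/17 = 88.2% → Downtown
Near-prime: Millbrook 70/129 = 54.3%, Downtown 26/41 = 63.4% → Downtown
Downtown has the higher rate in all 3 groups.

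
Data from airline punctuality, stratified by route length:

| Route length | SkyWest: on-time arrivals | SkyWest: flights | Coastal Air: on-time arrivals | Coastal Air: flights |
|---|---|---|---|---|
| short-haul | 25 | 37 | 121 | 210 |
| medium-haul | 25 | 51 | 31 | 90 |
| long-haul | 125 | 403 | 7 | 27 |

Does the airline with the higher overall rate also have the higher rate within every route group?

No

Short-haul: SkyWest 25/37 = 67.6%, Coastal Air 121/210 = 57.6% → SkyWest
Medium-haul: SkyWest 25/51 = 49.0%, Coastal Air 31/90 = 34.4% → SkyWest
Long-haul: SkyWest 125/403 = 31.0%, Coastal Air 7/27 = 25.9% → SkyWest
Overall: SkyWest 175/491 = 35.6%, Coastal Air 159/327 = 48.6% → Coastal Air
SkyWest wins each route group but Coastal Air wins overall — the comparison reverses. SkyWest's flights skew toward long-haul, which has a lower base rate.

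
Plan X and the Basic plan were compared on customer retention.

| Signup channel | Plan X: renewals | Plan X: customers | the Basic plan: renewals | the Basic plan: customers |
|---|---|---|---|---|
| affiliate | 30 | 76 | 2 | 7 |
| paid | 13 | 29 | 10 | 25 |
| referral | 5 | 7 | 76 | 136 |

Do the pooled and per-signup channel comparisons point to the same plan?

No

Affiliate: Plan X 30/76 = 39.5%, the Basic plan 2/7 = 28.6% → Plan X
Paid: Plan X 13/29 = 44.8%, the Basic plan 10/25 = 40.0% → Plan X
Referral: Plan X 5/7 = 71.4%, the Basic plan 76/136 = 55.9% → Plan X
Overall: Plan X 48/112 = 42.9%, the Basic plan 88/168 = 52.4% → the Basic plan
Plan X wins each signup group but the Basic plan wins overall — the comparison reverses. Plan X's customers skew toward affiliate, which has a lower base rate.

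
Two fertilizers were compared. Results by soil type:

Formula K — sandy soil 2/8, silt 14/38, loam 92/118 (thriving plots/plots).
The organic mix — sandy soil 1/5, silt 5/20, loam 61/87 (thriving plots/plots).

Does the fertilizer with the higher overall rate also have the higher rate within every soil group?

Yes

Sandy soil: Formula K 2/8 = 25.0%, the organic mix 1/5 = 20.0% → Formula K
Silt: Formula K 14/38 = 36.8%, the organic mix 5/20 = 25.0% → Formula K
Loam: Formula K 92/118 = 78.0%, the organic mix 61/87 = 70.1% → Formula K
Overall: Formula K 108/164 = 65.9%, the organic mix 67/112 = 59.8% → Formula K
Formula K wins overall and in every soil group — no reversal.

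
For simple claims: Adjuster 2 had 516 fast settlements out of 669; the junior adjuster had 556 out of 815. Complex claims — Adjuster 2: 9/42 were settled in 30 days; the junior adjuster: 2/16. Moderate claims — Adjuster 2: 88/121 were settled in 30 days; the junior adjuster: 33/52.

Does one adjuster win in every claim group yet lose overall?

Simple: Adjuster 2 516/669 = 77.1%, the junior adjuster 556/815 = 68.2% → Adjuster 2
Complex: Adjuster 2 9/42 = 21.4%, the junior adjuster 2/16 = 12.5% → Adjuster 2
Moderate: Adjuster 2 88/121 = 72.7%, the junior adjuster 33/52 = 63.5% → Adjuster 2
Overall: Adjuster 2 613/832 = 73.7%, the junior adjuster 591/883 = 66.9% → Adjuster 2
Adjuster 2 wins overall and in every claim group — no reversal.

No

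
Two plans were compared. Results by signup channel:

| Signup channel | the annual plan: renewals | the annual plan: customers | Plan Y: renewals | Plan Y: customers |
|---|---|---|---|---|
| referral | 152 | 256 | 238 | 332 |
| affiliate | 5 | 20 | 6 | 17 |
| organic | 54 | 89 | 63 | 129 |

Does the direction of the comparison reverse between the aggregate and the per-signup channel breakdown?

No

Referral: the annual plan 152/256 = 59.4%, Plan Y 238/332 = 71.7% → Plan Y
Affiliate: the annual plan 5/20 = 25.0%, Plan Y 6/17 = 35.3% → Plan Y
Organic: the annual plan 54/89 = 60.7%, Plan Y 63/129 = 48.8% → the annual plan
Overall: the annual plan 211/365 = 57.8%, Plan Y 307/478 = 64.2% → Plan Y
Neither sweeps: the annual plan wins 1 of 3 groups, Plan Y wins 2. Plan Y wins overall but not every group — no Simpson reversal.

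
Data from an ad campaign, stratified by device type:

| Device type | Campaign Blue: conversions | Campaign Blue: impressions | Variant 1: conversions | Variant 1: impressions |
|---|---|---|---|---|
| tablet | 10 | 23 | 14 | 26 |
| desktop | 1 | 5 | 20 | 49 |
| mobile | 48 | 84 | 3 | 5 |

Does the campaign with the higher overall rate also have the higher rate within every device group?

No

Tablet: Campaign Blue 10/23 = 43.5%, Variant 1 14/26 = 53.8% → Variant 1
Desktop: Campaign Blue 1/5 = 20.0%, Variant 1 20/49 = 40.8% → Variant 1
Mobile: Campaign Blue 48/84 = 57.1%, Variant 1 3/5 = 60.0% → Variant 1
Overall: Campaign Blue 59/112 = 52.7%, Variant 1 37/80 = 46.2% → Campaign Blue
Variant 1 wins each device group but Campaign Blue wins overall — the comparison reverses. Variant 1's impressions skew toward desktop, which has a lower base rate.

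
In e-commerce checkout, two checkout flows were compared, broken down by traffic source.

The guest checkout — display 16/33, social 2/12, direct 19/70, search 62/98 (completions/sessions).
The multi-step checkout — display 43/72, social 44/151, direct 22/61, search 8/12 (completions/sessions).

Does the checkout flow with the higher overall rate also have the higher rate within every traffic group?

No

Display: the guest checkout 16/33 = 48.5%, the multi-step checkout 43/72 = 59.7% → the multi-step checkout
Social: the guest checkout 2/12 = 16.7%, the multi-step checkout 44/151 = 29.1% → the multi-step checkout
Direct: the guest checkout 19/70 = 27.1%, the multi-step checkout 22/61 = 36.1% → the multi-step checkout
Search: the guest checkout 62/98 = 63.3%, the multi-step checkout 8/12 = 66.7% → the multi-step checkout
Overall: the guest checkout 99/213 = 46.5%, the multi-step checkout 117/296 = 39.5% → the guest checkout
The multi-step checkout wins each traffic group but the guest checkout wins overall — the comparison reverses. The multi-step checkout's sessions skew toward social, which has a lower base rate.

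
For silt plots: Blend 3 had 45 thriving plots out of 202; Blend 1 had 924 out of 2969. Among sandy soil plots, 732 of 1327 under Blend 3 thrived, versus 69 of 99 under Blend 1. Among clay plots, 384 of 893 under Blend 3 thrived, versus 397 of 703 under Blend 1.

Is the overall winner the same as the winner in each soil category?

No

Silt: Blend 3 45/202 = 22.3%, Blend 1 924/2969 = 31.1% → Blend 1
Sandy soil: Blend 3 732/1327 = 55.2%, Blend 1 69/99 = 69.7% → Blend 1
Clay: Blend 3 384/893 = 43.0%, Blend 1 397/703 = 56.5% → Blend 1
Overall: Blend 3 1161/2422 = 47.9%, Blend 1 1390/3771 = 36.9% → Blend 3
Blend 1 wins each soil group but Blend 3 wins overall — the comparison reverses. Blend 1's plots skew toward silt, which has a lower base rate.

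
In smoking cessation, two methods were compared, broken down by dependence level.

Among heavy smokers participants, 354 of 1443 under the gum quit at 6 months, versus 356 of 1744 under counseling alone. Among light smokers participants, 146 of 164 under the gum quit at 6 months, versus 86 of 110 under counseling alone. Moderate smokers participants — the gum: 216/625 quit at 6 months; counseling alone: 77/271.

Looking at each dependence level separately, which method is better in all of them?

Heavy smokers: the gum 354/1443 = 24.5%, counseling alone 356/1744 = 20.4% → the gum
Light smokers: the gum 146/164 = 89.0%, counseling alone 86/110 = 78.2% → the gum
Moderate smokers: the gum 216/625 = 34.6%, counseling alone 77/271 = 28.4% → the gum
The gum has the higher rate in all 3 groups.

the gum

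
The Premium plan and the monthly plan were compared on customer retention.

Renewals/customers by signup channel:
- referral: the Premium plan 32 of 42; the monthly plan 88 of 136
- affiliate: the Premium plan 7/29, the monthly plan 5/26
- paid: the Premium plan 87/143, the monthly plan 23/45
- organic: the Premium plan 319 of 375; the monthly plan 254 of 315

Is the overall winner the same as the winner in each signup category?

Yes

Referral: the Premium plan 32/42 = 76.2%, the monthly plan 88/136 = 64.7% → the Premium plan
Affiliate: the Premium plan 7/29 = 24.1%, the monthly plan 5/26 = 19.2% → the Premium plan
Paid: the Premium plan 87/143 = 60.8%, the monthly plan 23/45 = 51.1% → the Premium plan
Organic: the Premium plan 319/375 = 85.1%, the monthly plan 254/315 = 80.6% → the Premium plan
Overall: the Premium plan 445/589 = 75.6%, the monthly plan 370/522 = 70.9% → the Premium plan
The Premium plan wins overall and in every signup group — no reversal.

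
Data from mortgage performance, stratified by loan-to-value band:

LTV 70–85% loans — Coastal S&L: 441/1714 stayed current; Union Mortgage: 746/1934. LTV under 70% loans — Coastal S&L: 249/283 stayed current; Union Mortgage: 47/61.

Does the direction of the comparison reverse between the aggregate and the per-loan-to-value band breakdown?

LTV 70–85%: Coastal S&L 441/1714 = 25.7%, Union Mortgage 746/1934 = 38.6% → Union Mortgage
LTV under 70%: Coastal S&L 249/283 = 88.0%, Union Mortgage 47/61 = 77.0% → Coastal S&L
Overall: Coastal S&L 690/1997 = 34.6%, Union Mortgage 793/1995 = 39.7% → Union Mortgage
Neither sweeps: Coastal S&L wins 1 of 2 groups, Union Mortgage wins 1. Union Mortgage wins overall but not every group — no Simpson reversal.

No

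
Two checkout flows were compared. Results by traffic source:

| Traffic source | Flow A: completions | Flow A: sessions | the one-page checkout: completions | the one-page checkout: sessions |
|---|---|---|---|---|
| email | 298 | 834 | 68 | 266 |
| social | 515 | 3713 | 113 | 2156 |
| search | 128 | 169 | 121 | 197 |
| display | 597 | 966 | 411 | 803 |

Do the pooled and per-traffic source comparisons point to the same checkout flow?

Yes

Email: Flow A 298/834 = 35.7%, the one-page checkout 68/266 = 25.6% → Flow A
Social: Flow A 515/3713 = 13.9%, the one-page checkout 113/2156 = 5.2% → Flow A
Search: Flow A 128/169 = 75.7%, the one-page checkout 121/197 = 61.4% → Flow A
Display: Flow A 597/966 = 61.8%, the one-page checkout 411/803 = 51.2% → Flow A
Overall: Flow A 1538/5682 = 27.1%, the one-page checkout 713/3422 = 20.8% → Flow A
Flow A wins overall and in every traffic group — no reversal.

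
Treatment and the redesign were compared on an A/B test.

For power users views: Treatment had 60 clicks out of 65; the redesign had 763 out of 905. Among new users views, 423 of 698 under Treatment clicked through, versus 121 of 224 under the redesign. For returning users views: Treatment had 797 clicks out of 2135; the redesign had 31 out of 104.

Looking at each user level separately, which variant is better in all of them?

Power users: Treatment 60/65 = 92.3%, the redesign 763/905 = 84.3% → Treatment
New users: Treatment 423/698 = 60.6%, the redesign 121/224 = 54.0% → Treatment
Returning users: Treatment 797/2135 = 37.3%, the redesign 31/104 = 29.8% → Treatment
Treatment has the higher rate in all 3 groups.

Treatment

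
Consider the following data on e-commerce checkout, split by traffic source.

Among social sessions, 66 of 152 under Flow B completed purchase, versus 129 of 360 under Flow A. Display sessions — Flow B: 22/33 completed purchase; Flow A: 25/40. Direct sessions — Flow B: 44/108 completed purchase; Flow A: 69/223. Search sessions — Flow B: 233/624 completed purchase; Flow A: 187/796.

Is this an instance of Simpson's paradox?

Social: Flow B 66/152 = 43.4%, Flow A 129/360 = 35.8% → Flow B
Display: Flow B 22/33 = 66.7%, Flow A 25/40 = 62.5% → Flow B
Direct: Flow B 44/108 = 40.7%, Flow A 69/223 = 30.9% → Flow B
Search: Flow B 233/624 = 37.3%, Flow A 187/796 = 23.5% → Flow B
Overall: Flow B 365/917 = 39.8%, Flow A 410/1419 = 28.9% → Flow B
Flow B wins overall and in every traffic group — no reversal.

No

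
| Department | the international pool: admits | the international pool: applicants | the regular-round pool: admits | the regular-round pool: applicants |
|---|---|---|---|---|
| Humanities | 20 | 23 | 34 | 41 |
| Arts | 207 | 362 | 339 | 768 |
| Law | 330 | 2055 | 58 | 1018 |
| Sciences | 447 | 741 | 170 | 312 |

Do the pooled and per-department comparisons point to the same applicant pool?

Humanities: the international pool 20/23 = 87.0%, the regular-round pool 34/41 = 82.9% → the international pool
Arts: the international pool 207/362 = 57.2%, the regular-round pool 339/768 = 44.1% → the international pool
Law: the international pool 330/2055 = 16.1%, the regular-round pool 58/1018 = 5.7% → the international pool
Sciences: the international pool 447/741 = 60.3%, the regular-round pool 170/312 = 54.5% → the international pool
Overall: the international pool 1004/3181 = 31.6%, the regular-round pool 601/2139 = 28.1% → the international pool
The international pool wins overall and in every department group — no reversal.

Yes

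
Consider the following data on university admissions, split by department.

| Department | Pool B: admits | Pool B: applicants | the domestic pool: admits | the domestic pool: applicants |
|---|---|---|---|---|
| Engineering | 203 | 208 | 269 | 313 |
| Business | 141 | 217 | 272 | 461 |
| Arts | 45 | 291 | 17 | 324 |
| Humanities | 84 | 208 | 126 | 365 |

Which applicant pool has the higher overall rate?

Pool B

Engineering: Pool B 203/208 = 97.6%, the domestic pool 269/313 = 85.9% → Pool B
Business: Pool B 141/217 = 65.0%, the domestic pool 272/461 = 59.0% → Pool B
Arts: Pool B 45/291 = 15.5%, the domestic pool 17/324 = 5.2% → Pool B
Humanities: Pool B 84/208 = 40.4%, the domestic pool 126/365 = 34.5% → Pool B
Overall: Pool B 473/924 = 51.2%, the domestic pool 684/1463 = 46.8% → Pool B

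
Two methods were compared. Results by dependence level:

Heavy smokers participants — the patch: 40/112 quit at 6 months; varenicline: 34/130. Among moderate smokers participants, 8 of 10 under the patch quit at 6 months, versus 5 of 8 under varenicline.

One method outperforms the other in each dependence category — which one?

Heavy smokers: the patch 40/112 = 35.7%, varenicline 34/130 = 26.2% → the patch
Moderate smokers: the patch 8/10 = 80.0%, varenicline 5/8 = 62.5% → the patch
The patch has the higher rate in both groups.

the patch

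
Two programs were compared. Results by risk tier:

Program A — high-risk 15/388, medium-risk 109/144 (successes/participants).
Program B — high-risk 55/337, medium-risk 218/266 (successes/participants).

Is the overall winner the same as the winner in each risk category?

High-risk: Program A 15/388 = 3.9%, Program B 55/337 = 16.3% → Program B
Medium-risk: Program A 109/144 = 75.7%, Program B 218/266 = 82.0% → Program B
Overall: Program A 124/532 = 23.3%, Program B 273/603 = 45.3% → Program B
Program B wins overall and in every risk group — no reversal.

Yes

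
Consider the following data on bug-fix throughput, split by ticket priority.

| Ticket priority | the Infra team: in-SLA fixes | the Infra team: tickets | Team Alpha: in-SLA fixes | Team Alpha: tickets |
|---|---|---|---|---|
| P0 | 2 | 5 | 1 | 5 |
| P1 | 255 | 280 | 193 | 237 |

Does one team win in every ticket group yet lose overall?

P0: the Infra team 2/5 = 40.0%, Team Alpha 1/5 = 20.0% → the Infra team
P1: the Infra team 255/280 = 91.1%, Team Alpha 193/237 = 81.4% → the Infra team
Overall: the Infra team 257/285 = 90.2%, Team Alpha 194/242 = 80.2% → the Infra team
The Infra team wins overall and in every ticket group — no reversal.

No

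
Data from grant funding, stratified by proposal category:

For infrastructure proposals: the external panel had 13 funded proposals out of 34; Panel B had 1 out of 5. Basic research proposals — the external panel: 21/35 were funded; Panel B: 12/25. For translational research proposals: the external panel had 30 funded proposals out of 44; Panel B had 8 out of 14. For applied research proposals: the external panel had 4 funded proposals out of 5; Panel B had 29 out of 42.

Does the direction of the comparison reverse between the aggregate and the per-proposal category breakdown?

Yes

Infrastructure: the external panel 13/34 = 38.2%, Panel B 1/5 = 20.0% → the external panel
Basic research: the external panel 21/35 = 60.0%, Panel B 12/25 = 48.0% → the external panel
Translational research: the external panel 30/44 = 68.2%, Panel B 8/14 = 57.1% → the external panel
Applied research: the external panel 4/5 = 80.0%, Panel B 29/42 = 69.0% → the external panel
Overall: the external panel 68/118 = 57.6%, Panel B 50/86 = 58.1% → Panel B
The external panel wins each proposal group but Panel B wins overall — the comparison reverses. The external panel's proposals skew toward infrastructure, which has a lower base rate.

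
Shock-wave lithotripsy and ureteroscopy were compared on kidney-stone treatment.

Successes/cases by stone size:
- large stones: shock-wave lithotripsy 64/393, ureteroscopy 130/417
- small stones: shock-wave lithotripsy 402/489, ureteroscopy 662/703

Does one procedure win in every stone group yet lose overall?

Large stones: shock-wave lithotripsy 64/393 = 16.3%, ureteroscopy 130/417 = 31.2% → ureteroscopy
Small stones: shock-wave lithotripsy 402/489 = 82.2%, ureteroscopy 662/703 = 94.2% → ureteroscopy
Overall: shock-wave lithotripsy 466/882 = 52.8%, ureteroscopy 792/1120 = 70.7% → ureteroscopy
Ureteroscopy wins overall and in every stone group — no reversal.

No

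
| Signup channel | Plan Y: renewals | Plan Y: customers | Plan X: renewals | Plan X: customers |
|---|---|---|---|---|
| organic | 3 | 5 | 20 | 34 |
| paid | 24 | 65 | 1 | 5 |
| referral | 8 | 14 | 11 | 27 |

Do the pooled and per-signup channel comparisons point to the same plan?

No

Organic: Plan Y 3/5 = 60.0%, Plan X 20/34 = 58.8% → Plan Y
Paid: Plan Y 24/65 = 36.9%, Plan X 1/5 = 20.0% → Plan Y
Referral: Plan Y 8/14 = 57.1%, Plan X 11/27 = 40.7% → Plan Y
Overall: Plan Y 35/84 = 41.7%, Plan X 32/66 = 48.5% → Plan X
Plan Y wins each signup group but Plan X wins overall — the comparison reverses. Plan Y's customers skew toward paid, which has a lower base rate.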